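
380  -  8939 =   -  8559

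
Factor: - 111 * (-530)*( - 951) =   -  55947330=-2^1*3^2*5^1*37^1*53^1 * 317^1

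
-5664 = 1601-7265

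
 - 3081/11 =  - 3081/11 = - 280.09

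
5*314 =1570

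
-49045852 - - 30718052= - 18327800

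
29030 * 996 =28913880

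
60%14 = 4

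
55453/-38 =- 1460 + 27/38 = - 1459.29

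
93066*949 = 88319634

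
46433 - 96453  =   - 50020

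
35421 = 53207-17786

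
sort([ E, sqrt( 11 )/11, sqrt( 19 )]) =[ sqrt( 11)/11, E , sqrt ( 19)]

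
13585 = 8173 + 5412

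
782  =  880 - 98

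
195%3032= 195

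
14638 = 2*7319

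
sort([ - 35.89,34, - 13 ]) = [ - 35.89,  -  13,34 ] 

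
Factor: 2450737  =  17^1*144161^1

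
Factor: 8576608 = 2^5*23^1*43^1*271^1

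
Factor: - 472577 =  - 7^1 * 67511^1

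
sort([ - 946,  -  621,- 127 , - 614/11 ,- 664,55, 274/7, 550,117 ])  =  [ - 946, -664, - 621, - 127, -614/11,  274/7,55, 117,550] 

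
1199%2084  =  1199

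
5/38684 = 5/38684 = 0.00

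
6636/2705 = 2 + 1226/2705 = 2.45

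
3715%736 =35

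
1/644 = 1/644 = 0.00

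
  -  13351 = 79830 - 93181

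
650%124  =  30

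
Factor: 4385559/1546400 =2^( - 5)*3^1*5^( - 2)*1933^( - 1)*1461853^1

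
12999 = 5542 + 7457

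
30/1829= 30/1829 = 0.02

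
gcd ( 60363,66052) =1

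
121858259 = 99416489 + 22441770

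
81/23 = 81/23 = 3.52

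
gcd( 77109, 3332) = 1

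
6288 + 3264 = 9552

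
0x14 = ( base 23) k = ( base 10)20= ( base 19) 11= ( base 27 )K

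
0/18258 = 0=0.00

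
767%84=11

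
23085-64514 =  - 41429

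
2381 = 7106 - 4725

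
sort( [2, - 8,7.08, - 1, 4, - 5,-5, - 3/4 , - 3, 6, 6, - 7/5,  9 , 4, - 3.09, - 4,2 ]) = [ - 8,-5 , -5,-4, - 3.09,-3 ,-7/5, - 1,- 3/4, 2, 2, 4,4, 6, 6 , 7.08, 9 ]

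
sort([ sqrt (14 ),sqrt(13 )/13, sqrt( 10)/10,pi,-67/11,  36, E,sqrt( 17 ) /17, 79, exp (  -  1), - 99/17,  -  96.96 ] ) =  [ - 96.96, - 67/11,- 99/17,sqrt (17)/17, sqrt(13 ) /13, sqrt(  10)/10,exp( - 1), E, pi, sqrt( 14 ), 36 , 79 ] 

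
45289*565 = 25588285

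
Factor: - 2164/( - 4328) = 2^( - 1) = 1/2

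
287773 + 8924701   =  9212474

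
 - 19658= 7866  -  27524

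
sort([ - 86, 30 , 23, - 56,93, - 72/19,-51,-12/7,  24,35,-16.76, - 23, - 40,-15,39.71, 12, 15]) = [-86, - 56,-51, - 40,-23,  -  16.76,- 15, - 72/19, - 12/7 , 12, 15,23, 24, 30, 35,39.71, 93 ]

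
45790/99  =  45790/99 = 462.53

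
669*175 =117075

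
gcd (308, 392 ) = 28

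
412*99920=41167040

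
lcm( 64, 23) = 1472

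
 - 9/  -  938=9/938 =0.01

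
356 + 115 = 471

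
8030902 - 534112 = 7496790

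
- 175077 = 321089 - 496166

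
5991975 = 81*73975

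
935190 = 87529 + 847661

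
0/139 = 0 = 0.00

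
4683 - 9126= - 4443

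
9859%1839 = 664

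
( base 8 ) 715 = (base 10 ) 461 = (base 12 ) 325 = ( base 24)j5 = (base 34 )DJ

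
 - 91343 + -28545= -119888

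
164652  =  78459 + 86193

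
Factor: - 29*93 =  - 3^1 *29^1*31^1 = - 2697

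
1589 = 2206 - 617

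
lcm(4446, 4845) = 377910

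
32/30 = 1  +  1/15 = 1.07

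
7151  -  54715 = - 47564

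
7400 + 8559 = 15959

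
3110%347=334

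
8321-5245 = 3076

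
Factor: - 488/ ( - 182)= 244/91 = 2^2*7^( -1 )*13^(-1) * 61^1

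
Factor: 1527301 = 53^1*28817^1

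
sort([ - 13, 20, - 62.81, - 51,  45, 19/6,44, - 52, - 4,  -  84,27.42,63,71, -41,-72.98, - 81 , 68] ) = [ - 84, - 81, - 72.98,- 62.81, -52, - 51, - 41, - 13,-4, 19/6,20, 27.42, 44,45,63, 68,71 ]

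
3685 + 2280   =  5965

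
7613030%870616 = 648102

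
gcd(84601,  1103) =1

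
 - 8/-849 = 8/849 = 0.01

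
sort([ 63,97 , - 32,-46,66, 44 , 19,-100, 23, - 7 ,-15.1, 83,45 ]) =[-100,  -  46, - 32, - 15.1, - 7, 19  ,  23, 44, 45, 63, 66,83, 97]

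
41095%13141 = 1672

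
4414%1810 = 794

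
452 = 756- 304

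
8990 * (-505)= - 4539950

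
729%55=14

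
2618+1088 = 3706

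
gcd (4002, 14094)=174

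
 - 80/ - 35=16/7=   2.29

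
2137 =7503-5366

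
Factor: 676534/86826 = 338267/43413 = 3^(  -  1 ) *29^(-1 )*499^( - 1)*338267^1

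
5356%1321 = 72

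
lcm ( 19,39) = 741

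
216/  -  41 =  - 216/41 = -5.27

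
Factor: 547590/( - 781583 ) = -2^1*3^1*5^1*11^(  -  1)*41^( - 1)*1733^ ( - 1)*18253^1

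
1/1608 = 1/1608 = 0.00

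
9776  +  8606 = 18382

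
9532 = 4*2383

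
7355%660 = 95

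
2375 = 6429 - 4054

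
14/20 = 7/10 = 0.70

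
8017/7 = 8017/7 =1145.29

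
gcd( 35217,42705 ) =117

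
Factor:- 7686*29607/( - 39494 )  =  16254243/2821 = 3^3 * 7^( - 1) * 13^( - 1 )*31^(  -  1)*61^1*71^1*139^1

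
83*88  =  7304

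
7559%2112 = 1223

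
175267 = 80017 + 95250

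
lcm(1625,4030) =100750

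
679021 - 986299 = -307278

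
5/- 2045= - 1/409=- 0.00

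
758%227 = 77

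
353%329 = 24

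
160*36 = 5760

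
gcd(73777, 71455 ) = 1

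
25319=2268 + 23051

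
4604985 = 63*73095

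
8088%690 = 498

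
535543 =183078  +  352465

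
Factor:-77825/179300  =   - 283/652 = -2^( - 2 ) * 163^ ( - 1 )*283^1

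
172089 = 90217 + 81872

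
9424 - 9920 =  -496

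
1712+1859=3571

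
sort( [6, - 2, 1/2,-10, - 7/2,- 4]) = [ - 10, - 4,-7/2,  -  2,1/2,6 ] 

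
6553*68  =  445604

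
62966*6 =377796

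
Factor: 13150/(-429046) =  - 6575/214523= - 5^2*17^ (-1)* 263^1*12619^( - 1)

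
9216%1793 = 251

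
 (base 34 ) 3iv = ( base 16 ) 100F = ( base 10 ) 4111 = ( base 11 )30a8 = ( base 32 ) 40F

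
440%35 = 20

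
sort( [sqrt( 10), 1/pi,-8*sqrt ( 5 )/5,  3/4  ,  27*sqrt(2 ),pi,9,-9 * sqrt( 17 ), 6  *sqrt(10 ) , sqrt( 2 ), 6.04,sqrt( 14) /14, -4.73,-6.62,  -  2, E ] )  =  [ - 9*sqrt(17),  -  6.62, - 4.73,-8 * sqrt ( 5 ) /5, - 2, sqrt(14)/14,1/pi, 3/4, sqrt(2 ),  E, pi, sqrt(10 ), 6.04, 9 , 6 * sqrt(10 ),27*sqrt(2 )] 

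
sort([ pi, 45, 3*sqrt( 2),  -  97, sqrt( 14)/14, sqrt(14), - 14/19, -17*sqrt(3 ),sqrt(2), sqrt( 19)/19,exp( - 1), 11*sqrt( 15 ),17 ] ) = [ - 97, - 17* sqrt( 3 ),  -  14/19, sqrt( 19)/19, sqrt( 14)/14, exp( - 1), sqrt( 2), pi,  sqrt( 14),3*sqrt(2), 17,  11*sqrt( 15), 45 ]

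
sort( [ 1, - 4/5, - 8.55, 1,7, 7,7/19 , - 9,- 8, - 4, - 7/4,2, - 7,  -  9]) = [ - 9, -9, - 8.55, - 8, - 7, - 4, - 7/4, - 4/5, 7/19,1, 1,  2, 7,7]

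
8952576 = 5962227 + 2990349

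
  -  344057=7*( - 49151)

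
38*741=28158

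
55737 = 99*563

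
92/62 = 46/31 = 1.48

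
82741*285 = 23581185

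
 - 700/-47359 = 700/47359 = 0.01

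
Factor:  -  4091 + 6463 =2372 = 2^2 *593^1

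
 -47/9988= - 1 + 9941/9988 =- 0.00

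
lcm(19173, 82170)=575190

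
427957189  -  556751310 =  - 128794121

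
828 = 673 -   -  155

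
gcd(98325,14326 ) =19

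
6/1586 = 3/793 = 0.00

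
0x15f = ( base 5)2401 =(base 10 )351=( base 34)ab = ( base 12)253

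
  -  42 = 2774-2816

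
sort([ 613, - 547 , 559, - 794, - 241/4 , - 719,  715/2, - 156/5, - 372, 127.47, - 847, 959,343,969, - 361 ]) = [ - 847 , - 794 , - 719, - 547, - 372, - 361, - 241/4, - 156/5,127.47,  343,715/2 , 559,613, 959,969] 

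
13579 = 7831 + 5748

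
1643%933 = 710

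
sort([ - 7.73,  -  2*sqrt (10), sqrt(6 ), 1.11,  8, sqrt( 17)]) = [ -7.73, - 2* sqrt ( 10 ) , 1.11, sqrt(6),sqrt(17), 8 ]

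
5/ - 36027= -1 + 36022/36027 = - 0.00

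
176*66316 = 11671616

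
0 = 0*880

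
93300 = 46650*2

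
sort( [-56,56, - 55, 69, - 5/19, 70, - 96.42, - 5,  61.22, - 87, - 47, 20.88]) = [-96.42, - 87, - 56, - 55, -47,-5 , - 5/19, 20.88,56,61.22,69,70]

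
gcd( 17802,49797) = 9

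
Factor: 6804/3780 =3^2 * 5^(  -  1 ) =9/5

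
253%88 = 77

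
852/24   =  35+ 1/2 =35.50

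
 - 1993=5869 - 7862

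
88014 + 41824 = 129838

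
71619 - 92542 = -20923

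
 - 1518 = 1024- 2542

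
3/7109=3/7109 = 0.00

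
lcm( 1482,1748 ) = 68172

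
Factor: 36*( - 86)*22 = - 68112  =  - 2^4*3^2*11^1 * 43^1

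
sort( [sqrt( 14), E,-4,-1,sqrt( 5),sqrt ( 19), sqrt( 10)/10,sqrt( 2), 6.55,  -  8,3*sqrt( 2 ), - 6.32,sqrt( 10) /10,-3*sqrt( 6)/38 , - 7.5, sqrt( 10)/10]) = [-8, - 7.5,-6.32, - 4,-1,-3*sqrt( 6 ) /38,  sqrt (10 ) /10, sqrt( 10) /10, sqrt(10)/10, sqrt( 2 ),sqrt( 5),E, sqrt( 14) , 3*sqrt( 2), sqrt( 19),  6.55] 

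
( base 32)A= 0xA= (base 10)10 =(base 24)a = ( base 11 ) A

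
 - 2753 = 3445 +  - 6198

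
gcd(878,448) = 2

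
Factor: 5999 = 7^1 * 857^1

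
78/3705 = 2/95  =  0.02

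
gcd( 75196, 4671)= 1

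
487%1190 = 487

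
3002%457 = 260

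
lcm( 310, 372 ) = 1860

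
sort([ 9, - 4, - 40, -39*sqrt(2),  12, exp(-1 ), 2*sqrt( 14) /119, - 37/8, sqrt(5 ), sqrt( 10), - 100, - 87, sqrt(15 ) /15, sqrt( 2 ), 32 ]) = [ - 100, -87, - 39*sqrt( 2 ), - 40, - 37/8, - 4  ,  2*sqrt (14 ) /119,sqrt( 15 )/15,  exp( - 1), sqrt(2), sqrt( 5 ), sqrt(  10), 9, 12, 32 ] 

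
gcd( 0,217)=217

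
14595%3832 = 3099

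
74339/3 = 24779 + 2/3  =  24779.67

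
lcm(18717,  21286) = 1085586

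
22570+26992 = 49562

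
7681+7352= 15033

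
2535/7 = 2535/7 =362.14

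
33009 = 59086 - 26077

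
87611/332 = 263 + 295/332 =263.89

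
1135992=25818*44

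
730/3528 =365/1764 = 0.21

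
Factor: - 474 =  - 2^1*3^1 * 79^1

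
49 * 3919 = 192031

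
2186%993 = 200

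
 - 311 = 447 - 758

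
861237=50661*17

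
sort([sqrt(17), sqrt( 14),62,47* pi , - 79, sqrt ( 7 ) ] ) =[ - 79,sqrt(7), sqrt ( 14), sqrt(17), 62, 47*pi ] 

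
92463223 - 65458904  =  27004319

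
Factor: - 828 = -2^2*3^2*23^1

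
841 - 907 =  - 66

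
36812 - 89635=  - 52823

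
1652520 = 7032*235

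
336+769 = 1105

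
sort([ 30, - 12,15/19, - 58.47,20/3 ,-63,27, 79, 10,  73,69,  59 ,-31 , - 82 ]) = [ - 82, - 63, - 58.47, - 31,  -  12, 15/19, 20/3, 10, 27,  30, 59,69,  73, 79]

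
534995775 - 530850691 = 4145084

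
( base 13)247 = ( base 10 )397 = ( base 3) 112201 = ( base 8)615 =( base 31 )CP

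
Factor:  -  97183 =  - 157^1*619^1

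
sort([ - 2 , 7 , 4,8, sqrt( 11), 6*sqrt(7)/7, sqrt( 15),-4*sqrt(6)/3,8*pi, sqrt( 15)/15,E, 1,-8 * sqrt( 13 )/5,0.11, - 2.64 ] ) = [ - 8*sqrt(13)/5, - 4*sqrt( 6 ) /3, - 2.64,  -  2, 0.11, sqrt( 15)/15, 1, 6 *sqrt( 7) /7,E,  sqrt( 11), sqrt(15), 4,  7, 8 , 8*pi ] 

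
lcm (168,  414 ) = 11592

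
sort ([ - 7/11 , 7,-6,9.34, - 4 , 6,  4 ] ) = [ - 6, - 4, - 7/11,4, 6 , 7,9.34] 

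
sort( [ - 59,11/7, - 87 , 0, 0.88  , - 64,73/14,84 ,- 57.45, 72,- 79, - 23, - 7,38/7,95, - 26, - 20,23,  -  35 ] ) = [ - 87, - 79, - 64, - 59, - 57.45,-35,-26, - 23,- 20, - 7,0,0.88,11/7,  73/14,38/7, 23,72,84,95 ]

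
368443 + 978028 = 1346471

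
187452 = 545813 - 358361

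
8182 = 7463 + 719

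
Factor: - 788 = - 2^2*197^1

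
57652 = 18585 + 39067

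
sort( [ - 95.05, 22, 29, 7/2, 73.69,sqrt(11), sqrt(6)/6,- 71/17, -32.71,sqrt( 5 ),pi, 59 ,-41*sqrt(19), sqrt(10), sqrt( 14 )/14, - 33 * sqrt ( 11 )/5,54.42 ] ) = [ - 41*sqrt( 19 ), - 95.05, - 32.71, - 33*sqrt ( 11 )/5, - 71/17, sqrt(14 )/14, sqrt(6)/6, sqrt(5), pi, sqrt(10),sqrt(11 ), 7/2,22, 29, 54.42, 59,73.69]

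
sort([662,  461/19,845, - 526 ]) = [ - 526,461/19,662,845]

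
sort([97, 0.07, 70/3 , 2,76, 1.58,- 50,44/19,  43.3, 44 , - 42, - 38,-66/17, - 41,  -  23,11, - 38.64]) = [ - 50 , - 42, -41, - 38.64, - 38, - 23, - 66/17, 0.07,1.58, 2, 44/19,11, 70/3, 43.3,44,76,97]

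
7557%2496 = 69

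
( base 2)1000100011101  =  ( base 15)1471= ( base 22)913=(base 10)4381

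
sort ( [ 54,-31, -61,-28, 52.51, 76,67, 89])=[ - 61,-31,-28, 52.51,54,67,76,89 ]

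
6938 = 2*3469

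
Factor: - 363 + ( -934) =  - 1297^1 = - 1297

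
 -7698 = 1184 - 8882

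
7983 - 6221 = 1762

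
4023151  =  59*68189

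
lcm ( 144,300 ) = 3600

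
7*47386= 331702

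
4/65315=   4/65315 = 0.00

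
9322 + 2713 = 12035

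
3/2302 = 3/2302 = 0.00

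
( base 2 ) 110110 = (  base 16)36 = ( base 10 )54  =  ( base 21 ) 2C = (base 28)1q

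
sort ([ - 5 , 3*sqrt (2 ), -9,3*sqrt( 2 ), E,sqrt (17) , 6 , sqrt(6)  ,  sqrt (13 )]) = [ - 9, - 5, sqrt(6 ),E, sqrt( 13 ) , sqrt( 17),  3*sqrt ( 2),  3*sqrt ( 2), 6]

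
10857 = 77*141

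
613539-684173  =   - 70634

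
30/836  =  15/418 = 0.04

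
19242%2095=387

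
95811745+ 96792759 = 192604504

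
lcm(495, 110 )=990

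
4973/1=4973 = 4973.00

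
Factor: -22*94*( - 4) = 8272 = 2^4*11^1 * 47^1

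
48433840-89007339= - 40573499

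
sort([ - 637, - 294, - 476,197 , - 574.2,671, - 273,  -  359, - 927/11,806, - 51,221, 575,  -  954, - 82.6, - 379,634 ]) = [ - 954, - 637, - 574.2, - 476, - 379,  -  359, - 294, - 273, -927/11, - 82.6, - 51,197,221, 575,634,671,806 ]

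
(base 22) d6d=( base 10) 6437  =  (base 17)154B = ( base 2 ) 1100100100101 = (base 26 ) 9df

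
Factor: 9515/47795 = 11^( - 1 )*79^( - 1)*173^1 = 173/869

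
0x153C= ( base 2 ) 1010100111100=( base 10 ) 5436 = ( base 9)7410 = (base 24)9AC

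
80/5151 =80/5151 = 0.02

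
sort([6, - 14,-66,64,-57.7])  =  [-66,- 57.7 , - 14,6,64] 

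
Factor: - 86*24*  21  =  -2^4*3^2*7^1*43^1  =  -  43344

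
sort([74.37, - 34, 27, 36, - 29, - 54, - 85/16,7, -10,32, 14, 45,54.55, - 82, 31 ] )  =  [ - 82,- 54, - 34, -29, - 10,-85/16, 7,14, 27, 31, 32, 36, 45, 54.55,74.37]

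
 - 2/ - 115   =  2/115  =  0.02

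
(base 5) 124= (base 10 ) 39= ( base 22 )1h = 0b100111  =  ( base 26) 1d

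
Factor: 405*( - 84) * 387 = -2^2*3^7*5^1*7^1*43^1 = - 13165740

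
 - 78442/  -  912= 86 + 5/456 = 86.01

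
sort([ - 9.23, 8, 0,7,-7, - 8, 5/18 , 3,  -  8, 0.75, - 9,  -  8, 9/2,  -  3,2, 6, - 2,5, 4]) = [ - 9.23,-9, -8,  -  8, - 8, - 7,  -  3, -2,  0,5/18, 0.75, 2,3, 4, 9/2, 5,6 , 7, 8]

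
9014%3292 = 2430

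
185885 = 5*37177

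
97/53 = 97/53 = 1.83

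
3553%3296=257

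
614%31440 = 614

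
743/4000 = 743/4000=0.19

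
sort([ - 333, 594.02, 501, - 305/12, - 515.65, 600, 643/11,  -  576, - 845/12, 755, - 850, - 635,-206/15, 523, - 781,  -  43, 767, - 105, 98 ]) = [ -850, - 781, - 635, - 576, - 515.65, - 333, - 105, - 845/12, - 43, - 305/12 , - 206/15, 643/11,98, 501,523,594.02, 600, 755, 767 ]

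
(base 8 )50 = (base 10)40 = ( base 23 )1H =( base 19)22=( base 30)1a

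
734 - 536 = 198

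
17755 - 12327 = 5428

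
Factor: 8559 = 3^3*317^1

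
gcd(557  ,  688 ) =1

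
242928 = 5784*42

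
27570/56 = 492+9/28 = 492.32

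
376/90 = 188/45= 4.18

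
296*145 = 42920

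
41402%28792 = 12610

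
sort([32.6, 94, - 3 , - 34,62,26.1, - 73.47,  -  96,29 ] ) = [ - 96, - 73.47  , - 34,  -  3, 26.1, 29, 32.6, 62, 94]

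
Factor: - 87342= - 2^1*3^1*14557^1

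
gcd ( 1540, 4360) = 20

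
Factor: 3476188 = 2^2*379^1*2293^1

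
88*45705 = 4022040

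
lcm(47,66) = 3102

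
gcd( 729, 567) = 81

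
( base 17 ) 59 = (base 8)136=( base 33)2s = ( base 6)234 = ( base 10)94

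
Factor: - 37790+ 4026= - 33764= - 2^2*23^1*367^1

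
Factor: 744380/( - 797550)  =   - 2^1*3^ ( - 1 )* 5^( - 1)*7^1 = - 14/15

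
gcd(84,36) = 12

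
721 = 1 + 720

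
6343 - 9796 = -3453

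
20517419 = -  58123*( - 353)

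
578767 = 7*82681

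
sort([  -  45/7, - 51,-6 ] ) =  [ - 51,  -  45/7,  -  6]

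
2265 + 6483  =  8748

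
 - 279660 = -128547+  -  151113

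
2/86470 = 1/43235 =0.00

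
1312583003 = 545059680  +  767523323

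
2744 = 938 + 1806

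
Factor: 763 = 7^1*109^1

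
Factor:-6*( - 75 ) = 450 = 2^1*3^2*5^2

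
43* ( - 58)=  - 2494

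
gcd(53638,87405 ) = 1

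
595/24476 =595/24476 = 0.02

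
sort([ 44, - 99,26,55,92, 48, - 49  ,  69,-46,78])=[ - 99,-49 , - 46,26,44, 48,55,69, 78 , 92]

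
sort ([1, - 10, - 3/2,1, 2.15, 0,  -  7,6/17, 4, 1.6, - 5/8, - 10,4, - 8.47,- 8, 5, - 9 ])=[  -  10, - 10 ,  -  9, - 8.47, - 8, - 7, - 3/2,- 5/8, 0, 6/17, 1,1, 1.6, 2.15,4,4, 5 ]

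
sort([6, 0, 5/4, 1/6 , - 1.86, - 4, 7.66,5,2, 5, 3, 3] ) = [-4, - 1.86, 0, 1/6, 5/4 , 2,  3, 3, 5, 5,6, 7.66] 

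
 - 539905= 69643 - 609548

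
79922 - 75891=4031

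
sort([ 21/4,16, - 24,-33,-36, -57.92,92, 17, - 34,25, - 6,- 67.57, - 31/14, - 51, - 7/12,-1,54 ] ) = [- 67.57, - 57.92, - 51, - 36, - 34, - 33,-24, - 6,-31/14  ,-1 ,  -  7/12,21/4, 16,17, 25,54 , 92 ]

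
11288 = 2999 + 8289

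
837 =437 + 400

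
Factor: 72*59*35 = 2^3*3^2*5^1*7^1* 59^1 = 148680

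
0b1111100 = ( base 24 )54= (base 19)6a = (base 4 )1330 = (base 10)124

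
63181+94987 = 158168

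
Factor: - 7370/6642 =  - 3^( - 4 ) * 5^1*11^1*41^(-1) * 67^1 =- 3685/3321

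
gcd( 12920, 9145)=5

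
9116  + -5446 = 3670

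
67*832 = 55744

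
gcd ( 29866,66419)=1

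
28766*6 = 172596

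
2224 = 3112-888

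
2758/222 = 12 + 47/111 = 12.42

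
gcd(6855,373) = 1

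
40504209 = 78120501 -37616292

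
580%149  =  133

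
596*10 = 5960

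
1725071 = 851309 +873762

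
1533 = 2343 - 810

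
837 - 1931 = - 1094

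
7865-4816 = 3049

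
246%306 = 246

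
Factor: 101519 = 11^2*839^1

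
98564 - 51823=46741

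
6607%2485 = 1637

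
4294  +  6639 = 10933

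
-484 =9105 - 9589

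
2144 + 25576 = 27720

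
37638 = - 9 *( -4182)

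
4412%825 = 287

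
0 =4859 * 0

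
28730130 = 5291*5430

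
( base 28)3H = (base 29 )3E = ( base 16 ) 65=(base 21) 4H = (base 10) 101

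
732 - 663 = 69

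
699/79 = 8 +67/79  =  8.85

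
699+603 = 1302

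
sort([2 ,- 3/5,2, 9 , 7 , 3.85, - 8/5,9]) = [ - 8/5 ,  -  3/5 , 2, 2,3.85 , 7,9, 9]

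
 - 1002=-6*167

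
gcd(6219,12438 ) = 6219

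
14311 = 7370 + 6941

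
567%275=17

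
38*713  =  27094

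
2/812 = 1/406 = 0.00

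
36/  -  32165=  - 1 + 32129/32165  =  - 0.00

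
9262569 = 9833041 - 570472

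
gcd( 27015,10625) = 5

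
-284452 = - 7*40636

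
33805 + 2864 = 36669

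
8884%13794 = 8884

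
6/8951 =6/8951 = 0.00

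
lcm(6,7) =42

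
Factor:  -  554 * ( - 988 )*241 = 131911832 =2^3 * 13^1*19^1 * 241^1*277^1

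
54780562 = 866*63257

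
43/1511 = 43/1511 = 0.03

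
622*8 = 4976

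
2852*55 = 156860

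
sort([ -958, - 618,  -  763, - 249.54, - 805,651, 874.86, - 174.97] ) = [-958, - 805 ,-763,- 618, - 249.54 ,-174.97,  651 , 874.86 ]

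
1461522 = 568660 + 892862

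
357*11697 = 4175829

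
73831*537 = 39647247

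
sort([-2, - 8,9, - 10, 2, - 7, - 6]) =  [ - 10, - 8, - 7, - 6, - 2, 2,9]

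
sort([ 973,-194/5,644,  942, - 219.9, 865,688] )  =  [ - 219.9, - 194/5, 644, 688,865,942 , 973]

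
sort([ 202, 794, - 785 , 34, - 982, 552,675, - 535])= [  -  982 , - 785 ,- 535, 34,  202, 552, 675, 794]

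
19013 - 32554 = -13541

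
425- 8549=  - 8124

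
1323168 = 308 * 4296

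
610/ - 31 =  - 610/31= -19.68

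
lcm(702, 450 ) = 17550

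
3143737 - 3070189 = 73548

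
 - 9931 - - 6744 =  -3187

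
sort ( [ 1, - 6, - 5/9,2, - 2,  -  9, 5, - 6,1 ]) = [  -  9,  -  6, - 6 , - 2, - 5/9,1, 1, 2 , 5]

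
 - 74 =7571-7645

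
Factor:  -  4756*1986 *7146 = -2^4*3^3 * 29^1*41^1*331^1* 397^1 = - 67496942736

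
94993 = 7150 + 87843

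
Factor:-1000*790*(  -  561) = 2^4* 3^1*5^4*11^1*17^1*79^1 = 443190000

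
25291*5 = 126455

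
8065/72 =112 + 1/72 = 112.01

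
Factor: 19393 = 11^1*41^1*43^1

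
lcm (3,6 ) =6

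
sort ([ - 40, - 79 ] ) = [ - 79, - 40 ] 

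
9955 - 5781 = 4174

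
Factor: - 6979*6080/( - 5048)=2^3*5^1*7^1*19^1*631^( - 1)*997^1 =5304040/631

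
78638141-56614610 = 22023531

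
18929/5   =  18929/5 = 3785.80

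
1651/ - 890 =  - 2 +129/890 = - 1.86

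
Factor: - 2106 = -2^1*3^4 * 13^1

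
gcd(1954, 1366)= 2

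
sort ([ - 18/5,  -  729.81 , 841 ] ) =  [ - 729.81, - 18/5, 841]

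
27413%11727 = 3959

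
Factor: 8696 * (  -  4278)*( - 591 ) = 2^4*3^2*23^1*31^1*197^1 * 1087^1 = 21986079408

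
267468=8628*31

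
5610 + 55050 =60660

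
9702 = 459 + 9243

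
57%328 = 57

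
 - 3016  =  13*( - 232 )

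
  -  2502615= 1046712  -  3549327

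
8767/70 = 8767/70  =  125.24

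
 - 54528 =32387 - 86915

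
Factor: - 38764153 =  - 103^1*376351^1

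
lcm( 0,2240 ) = 0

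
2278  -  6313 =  - 4035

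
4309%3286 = 1023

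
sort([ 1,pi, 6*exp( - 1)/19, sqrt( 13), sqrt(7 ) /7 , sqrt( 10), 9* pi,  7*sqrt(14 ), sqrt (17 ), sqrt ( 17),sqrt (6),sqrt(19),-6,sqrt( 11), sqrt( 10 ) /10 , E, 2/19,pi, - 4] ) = [ - 6, - 4, 2/19, 6*  exp(-1 ) /19 , sqrt( 10 ) /10 , sqrt(7)/7, 1, sqrt( 6 ), E, pi, pi, sqrt( 10),  sqrt(11),sqrt ( 13),sqrt( 17)  ,  sqrt( 17 ), sqrt( 19 ), 7*sqrt( 14 ), 9*pi ] 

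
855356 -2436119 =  - 1580763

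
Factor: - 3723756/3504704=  - 2^( - 4)*3^1*7^ (-1)*7823^(-1 )* 310313^1 = -930939/876176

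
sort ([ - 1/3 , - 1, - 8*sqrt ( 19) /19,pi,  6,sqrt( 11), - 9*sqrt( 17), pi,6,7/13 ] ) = [ - 9 * sqrt(17),-8*sqrt( 19) /19 , -1, - 1/3,7/13, pi, pi,sqrt( 11),  6,6 ] 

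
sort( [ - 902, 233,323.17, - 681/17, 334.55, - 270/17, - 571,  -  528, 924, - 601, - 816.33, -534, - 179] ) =[ - 902, - 816.33, - 601, - 571, - 534, - 528, - 179, - 681/17, - 270/17,  233, 323.17, 334.55,  924 ] 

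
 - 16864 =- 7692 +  - 9172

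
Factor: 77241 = 3^1*25747^1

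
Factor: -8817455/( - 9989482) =2^( - 1 )*5^1*37^ ( - 1)*61^ ( - 1 ) * 2213^( - 1 )*1763491^1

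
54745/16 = 54745/16= 3421.56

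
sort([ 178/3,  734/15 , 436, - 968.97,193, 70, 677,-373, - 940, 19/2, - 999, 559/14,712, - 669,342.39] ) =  [ - 999, - 968.97,-940, - 669, - 373, 19/2,559/14, 734/15,  178/3, 70, 193,342.39, 436 , 677,  712 ] 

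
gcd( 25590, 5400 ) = 30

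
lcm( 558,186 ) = 558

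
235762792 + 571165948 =806928740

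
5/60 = 1/12  =  0.08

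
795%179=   79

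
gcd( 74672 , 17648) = 16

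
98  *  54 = 5292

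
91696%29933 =1897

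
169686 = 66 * 2571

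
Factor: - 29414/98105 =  - 2^1*5^( - 1)*11^1*191^1*2803^ (- 1) = - 4202/14015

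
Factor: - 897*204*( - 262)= 2^3* 3^2 * 13^1*17^1*23^1*131^1  =  47942856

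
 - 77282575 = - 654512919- - 577230344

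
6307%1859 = 730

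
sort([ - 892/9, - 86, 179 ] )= [ - 892/9,- 86, 179]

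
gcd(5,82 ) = 1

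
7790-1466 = 6324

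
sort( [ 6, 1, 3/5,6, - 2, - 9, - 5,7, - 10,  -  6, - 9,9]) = [ - 10,- 9, - 9,-6, - 5,-2, 3/5,  1, 6, 6, 7,  9 ] 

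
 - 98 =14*( - 7 ) 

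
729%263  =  203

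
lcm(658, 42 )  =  1974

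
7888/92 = 85 + 17/23 = 85.74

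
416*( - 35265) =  - 14670240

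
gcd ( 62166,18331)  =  797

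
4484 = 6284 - 1800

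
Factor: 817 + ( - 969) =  - 2^3*19^1 = - 152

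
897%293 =18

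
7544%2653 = 2238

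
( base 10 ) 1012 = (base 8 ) 1764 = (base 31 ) 11k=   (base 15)477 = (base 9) 1344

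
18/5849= 18/5849 =0.00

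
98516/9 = 10946 + 2/9=   10946.22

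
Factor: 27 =3^3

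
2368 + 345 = 2713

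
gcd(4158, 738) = 18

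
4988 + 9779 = 14767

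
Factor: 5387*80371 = 179^1*449^1 * 5387^1= 432958577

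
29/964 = 29/964 = 0.03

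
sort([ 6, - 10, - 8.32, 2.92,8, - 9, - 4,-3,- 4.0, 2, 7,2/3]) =[ - 10, - 9,-8.32,- 4,  -  4.0, - 3 , 2/3, 2, 2.92,  6,  7,  8] 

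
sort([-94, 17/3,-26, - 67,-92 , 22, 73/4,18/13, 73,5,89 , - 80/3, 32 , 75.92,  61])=[ - 94, - 92, - 67 , - 80/3, - 26, 18/13 , 5, 17/3,73/4, 22, 32,  61,73,75.92,89] 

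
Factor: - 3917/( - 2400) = 2^( -5)* 3^( - 1)*5^( - 2)*3917^1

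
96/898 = 48/449 =0.11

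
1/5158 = 1/5158 = 0.00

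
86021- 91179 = - 5158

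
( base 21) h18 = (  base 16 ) 1D66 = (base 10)7526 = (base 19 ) 11G2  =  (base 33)6u2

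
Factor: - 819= - 3^2*7^1*13^1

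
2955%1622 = 1333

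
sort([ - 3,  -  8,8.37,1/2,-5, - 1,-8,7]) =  [-8,-8 , - 5,- 3 , - 1, 1/2, 7,8.37]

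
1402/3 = 467  +  1/3 = 467.33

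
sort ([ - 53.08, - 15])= [ - 53.08, - 15]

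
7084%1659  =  448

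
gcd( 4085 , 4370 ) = 95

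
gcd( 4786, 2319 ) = 1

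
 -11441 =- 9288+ - 2153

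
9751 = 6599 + 3152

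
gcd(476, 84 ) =28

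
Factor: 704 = 2^6*11^1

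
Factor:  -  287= -7^1*41^1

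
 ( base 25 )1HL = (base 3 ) 1110200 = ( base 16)42f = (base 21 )290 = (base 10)1071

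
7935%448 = 319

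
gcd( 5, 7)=1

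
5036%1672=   20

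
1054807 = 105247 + 949560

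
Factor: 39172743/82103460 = 2^ ( - 2) * 3^1 * 5^( - 1 )*17^1*919^( - 1 )*1489^ ( - 1 )*256031^1 = 13057581/27367820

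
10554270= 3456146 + 7098124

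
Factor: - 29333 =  - 29333^1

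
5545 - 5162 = 383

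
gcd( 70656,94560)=96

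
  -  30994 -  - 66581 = 35587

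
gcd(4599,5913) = 657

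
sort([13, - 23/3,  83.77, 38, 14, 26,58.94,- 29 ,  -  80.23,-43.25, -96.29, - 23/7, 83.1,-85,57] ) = [ - 96.29,  -  85, - 80.23, - 43.25, - 29, - 23/3, - 23/7,  13 , 14, 26, 38,57,58.94,83.1,83.77 ]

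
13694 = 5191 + 8503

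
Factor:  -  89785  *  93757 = -5^1 * 29^1 * 53^1*61^1*17957^1=- 8417972245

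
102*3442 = 351084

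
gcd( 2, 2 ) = 2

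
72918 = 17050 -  -55868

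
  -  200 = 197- 397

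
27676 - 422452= - 394776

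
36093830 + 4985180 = 41079010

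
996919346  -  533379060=463540286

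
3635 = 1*3635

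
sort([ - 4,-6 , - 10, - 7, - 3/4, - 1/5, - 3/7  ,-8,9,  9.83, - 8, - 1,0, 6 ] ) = [ - 10, -8, - 8, - 7, - 6, - 4, - 1, - 3/4, - 3/7,- 1/5 , 0,6,9, 9.83] 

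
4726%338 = 332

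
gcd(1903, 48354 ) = 1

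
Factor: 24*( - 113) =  - 2712 = -  2^3*3^1*113^1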